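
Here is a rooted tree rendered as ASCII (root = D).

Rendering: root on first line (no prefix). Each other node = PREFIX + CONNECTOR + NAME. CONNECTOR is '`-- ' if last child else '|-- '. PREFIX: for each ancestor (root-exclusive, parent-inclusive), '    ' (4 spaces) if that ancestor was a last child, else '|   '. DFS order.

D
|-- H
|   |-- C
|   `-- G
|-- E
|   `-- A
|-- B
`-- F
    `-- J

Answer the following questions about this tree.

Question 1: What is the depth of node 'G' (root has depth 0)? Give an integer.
Path from root to G: D -> H -> G
Depth = number of edges = 2

Answer: 2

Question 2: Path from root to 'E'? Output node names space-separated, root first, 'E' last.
Walk down from root: D -> E

Answer: D E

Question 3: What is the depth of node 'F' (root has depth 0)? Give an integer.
Answer: 1

Derivation:
Path from root to F: D -> F
Depth = number of edges = 1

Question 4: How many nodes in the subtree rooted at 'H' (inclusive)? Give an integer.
Subtree rooted at H contains: C, G, H
Count = 3

Answer: 3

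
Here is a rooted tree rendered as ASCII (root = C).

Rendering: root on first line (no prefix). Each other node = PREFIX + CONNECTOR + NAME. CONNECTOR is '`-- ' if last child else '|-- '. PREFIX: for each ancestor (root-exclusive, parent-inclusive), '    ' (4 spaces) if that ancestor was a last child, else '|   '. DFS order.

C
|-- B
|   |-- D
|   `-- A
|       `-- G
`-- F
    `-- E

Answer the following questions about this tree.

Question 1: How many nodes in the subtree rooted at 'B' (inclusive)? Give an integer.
Answer: 4

Derivation:
Subtree rooted at B contains: A, B, D, G
Count = 4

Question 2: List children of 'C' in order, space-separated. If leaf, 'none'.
Answer: B F

Derivation:
Node C's children (from adjacency): B, F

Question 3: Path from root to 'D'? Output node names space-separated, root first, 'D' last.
Walk down from root: C -> B -> D

Answer: C B D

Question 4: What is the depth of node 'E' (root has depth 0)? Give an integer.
Path from root to E: C -> F -> E
Depth = number of edges = 2

Answer: 2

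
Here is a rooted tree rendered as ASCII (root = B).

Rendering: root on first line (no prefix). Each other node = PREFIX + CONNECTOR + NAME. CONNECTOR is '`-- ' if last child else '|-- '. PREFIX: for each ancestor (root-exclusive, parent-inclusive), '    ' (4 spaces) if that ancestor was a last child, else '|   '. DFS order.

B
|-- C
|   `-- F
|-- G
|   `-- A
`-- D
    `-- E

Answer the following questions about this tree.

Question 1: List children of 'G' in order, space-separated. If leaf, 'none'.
Node G's children (from adjacency): A

Answer: A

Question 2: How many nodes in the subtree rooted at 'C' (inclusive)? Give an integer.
Subtree rooted at C contains: C, F
Count = 2

Answer: 2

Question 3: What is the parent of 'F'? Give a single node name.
Scan adjacency: F appears as child of C

Answer: C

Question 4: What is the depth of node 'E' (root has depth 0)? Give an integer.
Answer: 2

Derivation:
Path from root to E: B -> D -> E
Depth = number of edges = 2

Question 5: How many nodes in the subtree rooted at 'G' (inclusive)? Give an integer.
Subtree rooted at G contains: A, G
Count = 2

Answer: 2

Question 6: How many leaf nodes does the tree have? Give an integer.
Leaves (nodes with no children): A, E, F

Answer: 3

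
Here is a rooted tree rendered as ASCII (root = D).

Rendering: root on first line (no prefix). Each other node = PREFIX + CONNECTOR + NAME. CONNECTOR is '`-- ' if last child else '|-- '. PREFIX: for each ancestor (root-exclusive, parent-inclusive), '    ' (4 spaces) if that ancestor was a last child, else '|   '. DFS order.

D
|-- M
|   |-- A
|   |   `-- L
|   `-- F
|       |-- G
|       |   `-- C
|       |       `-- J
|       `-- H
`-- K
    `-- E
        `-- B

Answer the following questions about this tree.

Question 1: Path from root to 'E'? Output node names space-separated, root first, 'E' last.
Answer: D K E

Derivation:
Walk down from root: D -> K -> E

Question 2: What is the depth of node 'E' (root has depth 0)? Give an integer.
Answer: 2

Derivation:
Path from root to E: D -> K -> E
Depth = number of edges = 2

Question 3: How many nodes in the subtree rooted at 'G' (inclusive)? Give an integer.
Subtree rooted at G contains: C, G, J
Count = 3

Answer: 3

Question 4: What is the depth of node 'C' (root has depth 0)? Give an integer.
Answer: 4

Derivation:
Path from root to C: D -> M -> F -> G -> C
Depth = number of edges = 4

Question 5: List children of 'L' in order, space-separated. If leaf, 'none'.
Node L's children (from adjacency): (leaf)

Answer: none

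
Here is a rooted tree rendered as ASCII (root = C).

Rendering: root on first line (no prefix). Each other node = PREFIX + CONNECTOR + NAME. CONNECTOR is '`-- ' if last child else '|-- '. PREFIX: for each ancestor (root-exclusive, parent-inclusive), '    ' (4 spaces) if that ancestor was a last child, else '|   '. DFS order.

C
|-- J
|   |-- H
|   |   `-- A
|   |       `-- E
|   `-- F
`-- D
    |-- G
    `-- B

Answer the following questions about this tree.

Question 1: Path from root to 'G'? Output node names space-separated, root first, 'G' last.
Answer: C D G

Derivation:
Walk down from root: C -> D -> G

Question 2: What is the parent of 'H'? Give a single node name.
Scan adjacency: H appears as child of J

Answer: J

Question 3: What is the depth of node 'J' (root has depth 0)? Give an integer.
Path from root to J: C -> J
Depth = number of edges = 1

Answer: 1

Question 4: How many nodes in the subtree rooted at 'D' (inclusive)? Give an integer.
Answer: 3

Derivation:
Subtree rooted at D contains: B, D, G
Count = 3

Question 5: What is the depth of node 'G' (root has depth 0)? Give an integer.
Answer: 2

Derivation:
Path from root to G: C -> D -> G
Depth = number of edges = 2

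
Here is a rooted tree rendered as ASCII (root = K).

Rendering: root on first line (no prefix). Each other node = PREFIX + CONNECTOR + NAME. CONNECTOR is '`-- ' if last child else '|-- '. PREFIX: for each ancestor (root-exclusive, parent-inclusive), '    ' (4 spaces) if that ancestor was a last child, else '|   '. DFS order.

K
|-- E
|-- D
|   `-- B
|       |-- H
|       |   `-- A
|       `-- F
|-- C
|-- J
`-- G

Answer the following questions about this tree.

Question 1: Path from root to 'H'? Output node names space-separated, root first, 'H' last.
Walk down from root: K -> D -> B -> H

Answer: K D B H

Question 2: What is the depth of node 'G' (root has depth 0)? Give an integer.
Answer: 1

Derivation:
Path from root to G: K -> G
Depth = number of edges = 1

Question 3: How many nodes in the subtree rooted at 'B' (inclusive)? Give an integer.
Subtree rooted at B contains: A, B, F, H
Count = 4

Answer: 4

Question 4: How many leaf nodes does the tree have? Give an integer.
Answer: 6

Derivation:
Leaves (nodes with no children): A, C, E, F, G, J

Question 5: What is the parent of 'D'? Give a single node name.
Answer: K

Derivation:
Scan adjacency: D appears as child of K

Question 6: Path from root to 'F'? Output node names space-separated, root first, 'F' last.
Walk down from root: K -> D -> B -> F

Answer: K D B F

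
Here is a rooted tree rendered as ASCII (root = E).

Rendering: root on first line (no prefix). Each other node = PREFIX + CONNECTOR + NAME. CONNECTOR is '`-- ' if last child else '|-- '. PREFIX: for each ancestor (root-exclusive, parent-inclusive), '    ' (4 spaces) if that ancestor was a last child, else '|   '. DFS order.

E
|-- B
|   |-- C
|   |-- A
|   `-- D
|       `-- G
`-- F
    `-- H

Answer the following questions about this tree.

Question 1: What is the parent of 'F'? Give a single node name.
Scan adjacency: F appears as child of E

Answer: E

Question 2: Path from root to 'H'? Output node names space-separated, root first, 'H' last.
Answer: E F H

Derivation:
Walk down from root: E -> F -> H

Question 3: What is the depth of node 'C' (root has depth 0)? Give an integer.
Path from root to C: E -> B -> C
Depth = number of edges = 2

Answer: 2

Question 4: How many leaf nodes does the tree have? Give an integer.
Leaves (nodes with no children): A, C, G, H

Answer: 4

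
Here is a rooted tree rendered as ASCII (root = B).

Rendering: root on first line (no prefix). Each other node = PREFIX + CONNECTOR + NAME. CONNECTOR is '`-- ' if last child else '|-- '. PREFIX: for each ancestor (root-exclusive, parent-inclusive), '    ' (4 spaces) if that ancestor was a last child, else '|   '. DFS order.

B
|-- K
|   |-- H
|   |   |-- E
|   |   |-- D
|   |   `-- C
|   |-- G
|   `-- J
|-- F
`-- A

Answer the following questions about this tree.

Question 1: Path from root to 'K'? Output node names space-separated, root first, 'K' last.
Answer: B K

Derivation:
Walk down from root: B -> K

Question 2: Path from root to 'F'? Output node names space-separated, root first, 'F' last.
Answer: B F

Derivation:
Walk down from root: B -> F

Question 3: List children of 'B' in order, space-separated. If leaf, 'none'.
Answer: K F A

Derivation:
Node B's children (from adjacency): K, F, A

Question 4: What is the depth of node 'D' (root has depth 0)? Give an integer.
Path from root to D: B -> K -> H -> D
Depth = number of edges = 3

Answer: 3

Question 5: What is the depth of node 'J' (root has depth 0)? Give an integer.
Path from root to J: B -> K -> J
Depth = number of edges = 2

Answer: 2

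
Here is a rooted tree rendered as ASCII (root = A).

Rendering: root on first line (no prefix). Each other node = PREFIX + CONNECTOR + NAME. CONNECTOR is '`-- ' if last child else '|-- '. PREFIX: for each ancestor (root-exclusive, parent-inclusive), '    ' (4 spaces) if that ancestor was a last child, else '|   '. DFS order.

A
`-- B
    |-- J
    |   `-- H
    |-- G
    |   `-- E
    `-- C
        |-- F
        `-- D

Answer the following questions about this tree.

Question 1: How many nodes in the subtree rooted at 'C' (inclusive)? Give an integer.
Subtree rooted at C contains: C, D, F
Count = 3

Answer: 3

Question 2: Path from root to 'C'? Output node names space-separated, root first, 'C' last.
Answer: A B C

Derivation:
Walk down from root: A -> B -> C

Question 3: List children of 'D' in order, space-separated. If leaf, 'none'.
Answer: none

Derivation:
Node D's children (from adjacency): (leaf)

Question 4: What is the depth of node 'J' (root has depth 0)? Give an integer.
Answer: 2

Derivation:
Path from root to J: A -> B -> J
Depth = number of edges = 2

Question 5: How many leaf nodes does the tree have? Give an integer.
Answer: 4

Derivation:
Leaves (nodes with no children): D, E, F, H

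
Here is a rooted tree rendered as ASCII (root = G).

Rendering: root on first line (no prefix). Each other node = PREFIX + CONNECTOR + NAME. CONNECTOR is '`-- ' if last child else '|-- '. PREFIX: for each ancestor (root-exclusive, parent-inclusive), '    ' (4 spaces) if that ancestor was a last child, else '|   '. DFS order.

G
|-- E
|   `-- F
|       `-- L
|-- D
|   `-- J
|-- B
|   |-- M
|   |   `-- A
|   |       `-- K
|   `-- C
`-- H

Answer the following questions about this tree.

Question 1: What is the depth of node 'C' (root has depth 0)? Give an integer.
Path from root to C: G -> B -> C
Depth = number of edges = 2

Answer: 2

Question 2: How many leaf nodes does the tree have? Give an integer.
Leaves (nodes with no children): C, H, J, K, L

Answer: 5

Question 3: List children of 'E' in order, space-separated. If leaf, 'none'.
Node E's children (from adjacency): F

Answer: F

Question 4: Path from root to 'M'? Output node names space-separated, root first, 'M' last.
Answer: G B M

Derivation:
Walk down from root: G -> B -> M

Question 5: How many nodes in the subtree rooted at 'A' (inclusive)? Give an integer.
Answer: 2

Derivation:
Subtree rooted at A contains: A, K
Count = 2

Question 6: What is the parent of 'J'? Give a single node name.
Answer: D

Derivation:
Scan adjacency: J appears as child of D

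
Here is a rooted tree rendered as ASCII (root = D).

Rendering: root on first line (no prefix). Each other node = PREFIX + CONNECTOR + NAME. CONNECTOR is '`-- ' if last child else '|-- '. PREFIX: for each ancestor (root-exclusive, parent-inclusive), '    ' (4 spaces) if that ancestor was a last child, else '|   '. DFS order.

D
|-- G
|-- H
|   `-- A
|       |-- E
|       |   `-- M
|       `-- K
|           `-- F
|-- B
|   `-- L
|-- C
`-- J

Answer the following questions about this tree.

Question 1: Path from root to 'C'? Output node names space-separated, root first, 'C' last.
Answer: D C

Derivation:
Walk down from root: D -> C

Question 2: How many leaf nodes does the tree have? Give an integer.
Answer: 6

Derivation:
Leaves (nodes with no children): C, F, G, J, L, M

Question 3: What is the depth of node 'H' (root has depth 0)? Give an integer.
Answer: 1

Derivation:
Path from root to H: D -> H
Depth = number of edges = 1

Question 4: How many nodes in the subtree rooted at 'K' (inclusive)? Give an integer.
Subtree rooted at K contains: F, K
Count = 2

Answer: 2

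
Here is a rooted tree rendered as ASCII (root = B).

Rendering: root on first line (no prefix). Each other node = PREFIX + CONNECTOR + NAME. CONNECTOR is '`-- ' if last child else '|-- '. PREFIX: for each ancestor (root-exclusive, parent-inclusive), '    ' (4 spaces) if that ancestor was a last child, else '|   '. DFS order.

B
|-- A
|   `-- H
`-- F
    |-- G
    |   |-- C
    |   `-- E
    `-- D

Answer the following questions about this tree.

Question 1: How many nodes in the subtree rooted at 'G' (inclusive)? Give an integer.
Answer: 3

Derivation:
Subtree rooted at G contains: C, E, G
Count = 3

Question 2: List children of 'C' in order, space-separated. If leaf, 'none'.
Node C's children (from adjacency): (leaf)

Answer: none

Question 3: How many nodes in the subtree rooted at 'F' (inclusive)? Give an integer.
Subtree rooted at F contains: C, D, E, F, G
Count = 5

Answer: 5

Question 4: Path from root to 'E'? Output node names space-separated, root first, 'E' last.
Walk down from root: B -> F -> G -> E

Answer: B F G E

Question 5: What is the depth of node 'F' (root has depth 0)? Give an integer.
Answer: 1

Derivation:
Path from root to F: B -> F
Depth = number of edges = 1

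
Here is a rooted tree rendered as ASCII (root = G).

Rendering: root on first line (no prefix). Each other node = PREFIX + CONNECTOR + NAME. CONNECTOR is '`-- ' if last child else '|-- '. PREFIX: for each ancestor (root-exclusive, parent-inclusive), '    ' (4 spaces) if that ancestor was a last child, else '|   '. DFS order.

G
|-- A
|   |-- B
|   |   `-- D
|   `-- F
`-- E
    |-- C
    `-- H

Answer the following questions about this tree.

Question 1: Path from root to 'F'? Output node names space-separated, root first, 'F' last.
Answer: G A F

Derivation:
Walk down from root: G -> A -> F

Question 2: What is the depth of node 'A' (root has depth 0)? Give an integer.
Path from root to A: G -> A
Depth = number of edges = 1

Answer: 1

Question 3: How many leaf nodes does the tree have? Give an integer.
Answer: 4

Derivation:
Leaves (nodes with no children): C, D, F, H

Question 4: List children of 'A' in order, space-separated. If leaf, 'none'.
Node A's children (from adjacency): B, F

Answer: B F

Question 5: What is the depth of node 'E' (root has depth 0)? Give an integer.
Path from root to E: G -> E
Depth = number of edges = 1

Answer: 1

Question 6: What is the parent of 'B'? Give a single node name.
Answer: A

Derivation:
Scan adjacency: B appears as child of A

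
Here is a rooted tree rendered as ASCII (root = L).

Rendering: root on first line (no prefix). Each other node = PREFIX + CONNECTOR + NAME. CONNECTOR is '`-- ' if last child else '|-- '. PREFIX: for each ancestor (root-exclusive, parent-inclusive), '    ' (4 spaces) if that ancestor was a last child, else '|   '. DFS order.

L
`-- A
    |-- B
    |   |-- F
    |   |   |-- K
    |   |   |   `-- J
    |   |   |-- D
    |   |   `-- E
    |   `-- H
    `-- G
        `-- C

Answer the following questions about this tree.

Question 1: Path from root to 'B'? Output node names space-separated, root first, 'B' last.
Walk down from root: L -> A -> B

Answer: L A B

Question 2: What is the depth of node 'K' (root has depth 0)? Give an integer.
Answer: 4

Derivation:
Path from root to K: L -> A -> B -> F -> K
Depth = number of edges = 4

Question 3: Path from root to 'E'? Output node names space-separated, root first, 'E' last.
Walk down from root: L -> A -> B -> F -> E

Answer: L A B F E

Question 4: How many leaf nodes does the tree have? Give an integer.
Answer: 5

Derivation:
Leaves (nodes with no children): C, D, E, H, J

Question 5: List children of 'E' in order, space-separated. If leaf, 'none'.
Answer: none

Derivation:
Node E's children (from adjacency): (leaf)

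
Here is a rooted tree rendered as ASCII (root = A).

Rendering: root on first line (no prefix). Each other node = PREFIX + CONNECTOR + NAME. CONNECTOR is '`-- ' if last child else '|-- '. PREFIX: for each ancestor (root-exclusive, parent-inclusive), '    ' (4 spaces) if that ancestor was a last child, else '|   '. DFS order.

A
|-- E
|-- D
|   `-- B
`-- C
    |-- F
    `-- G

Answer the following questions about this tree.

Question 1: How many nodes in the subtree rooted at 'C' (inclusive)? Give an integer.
Answer: 3

Derivation:
Subtree rooted at C contains: C, F, G
Count = 3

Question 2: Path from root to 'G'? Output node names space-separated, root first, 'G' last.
Walk down from root: A -> C -> G

Answer: A C G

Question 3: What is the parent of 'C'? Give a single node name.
Answer: A

Derivation:
Scan adjacency: C appears as child of A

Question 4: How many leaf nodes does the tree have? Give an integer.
Leaves (nodes with no children): B, E, F, G

Answer: 4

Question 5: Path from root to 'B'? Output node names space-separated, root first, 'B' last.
Walk down from root: A -> D -> B

Answer: A D B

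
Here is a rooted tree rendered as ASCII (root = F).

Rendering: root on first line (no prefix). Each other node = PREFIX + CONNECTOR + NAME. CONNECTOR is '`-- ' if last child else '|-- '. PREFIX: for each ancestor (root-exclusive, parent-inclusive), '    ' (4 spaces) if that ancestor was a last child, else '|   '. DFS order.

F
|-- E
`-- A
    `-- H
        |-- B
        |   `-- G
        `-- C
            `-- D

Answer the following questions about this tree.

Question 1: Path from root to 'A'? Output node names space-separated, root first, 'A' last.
Walk down from root: F -> A

Answer: F A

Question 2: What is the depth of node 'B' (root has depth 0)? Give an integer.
Answer: 3

Derivation:
Path from root to B: F -> A -> H -> B
Depth = number of edges = 3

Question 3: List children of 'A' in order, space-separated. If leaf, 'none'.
Node A's children (from adjacency): H

Answer: H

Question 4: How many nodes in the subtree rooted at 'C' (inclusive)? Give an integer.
Answer: 2

Derivation:
Subtree rooted at C contains: C, D
Count = 2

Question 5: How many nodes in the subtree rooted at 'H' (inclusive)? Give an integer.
Subtree rooted at H contains: B, C, D, G, H
Count = 5

Answer: 5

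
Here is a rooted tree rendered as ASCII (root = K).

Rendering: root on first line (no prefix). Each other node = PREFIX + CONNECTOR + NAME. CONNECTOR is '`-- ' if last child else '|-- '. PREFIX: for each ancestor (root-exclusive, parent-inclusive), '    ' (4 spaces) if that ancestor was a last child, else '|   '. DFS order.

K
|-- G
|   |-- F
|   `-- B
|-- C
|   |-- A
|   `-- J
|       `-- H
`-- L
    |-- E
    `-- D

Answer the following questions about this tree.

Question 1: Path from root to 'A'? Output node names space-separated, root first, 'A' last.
Walk down from root: K -> C -> A

Answer: K C A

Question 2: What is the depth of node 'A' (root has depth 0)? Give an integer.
Path from root to A: K -> C -> A
Depth = number of edges = 2

Answer: 2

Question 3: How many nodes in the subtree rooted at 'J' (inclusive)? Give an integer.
Answer: 2

Derivation:
Subtree rooted at J contains: H, J
Count = 2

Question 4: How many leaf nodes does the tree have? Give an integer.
Answer: 6

Derivation:
Leaves (nodes with no children): A, B, D, E, F, H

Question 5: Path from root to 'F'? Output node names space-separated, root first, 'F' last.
Walk down from root: K -> G -> F

Answer: K G F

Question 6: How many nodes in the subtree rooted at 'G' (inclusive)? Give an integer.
Answer: 3

Derivation:
Subtree rooted at G contains: B, F, G
Count = 3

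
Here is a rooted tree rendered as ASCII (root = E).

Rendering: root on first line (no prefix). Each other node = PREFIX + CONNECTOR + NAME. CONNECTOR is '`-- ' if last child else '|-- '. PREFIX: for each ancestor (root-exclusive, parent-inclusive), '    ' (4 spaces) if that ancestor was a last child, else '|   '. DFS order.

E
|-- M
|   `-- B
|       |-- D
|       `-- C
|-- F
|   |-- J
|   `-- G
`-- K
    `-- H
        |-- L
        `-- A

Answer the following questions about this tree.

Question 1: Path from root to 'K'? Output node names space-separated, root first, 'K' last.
Walk down from root: E -> K

Answer: E K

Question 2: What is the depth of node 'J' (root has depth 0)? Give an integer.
Path from root to J: E -> F -> J
Depth = number of edges = 2

Answer: 2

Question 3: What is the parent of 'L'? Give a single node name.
Answer: H

Derivation:
Scan adjacency: L appears as child of H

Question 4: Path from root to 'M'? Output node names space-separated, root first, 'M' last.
Answer: E M

Derivation:
Walk down from root: E -> M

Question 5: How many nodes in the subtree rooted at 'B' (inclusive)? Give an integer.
Subtree rooted at B contains: B, C, D
Count = 3

Answer: 3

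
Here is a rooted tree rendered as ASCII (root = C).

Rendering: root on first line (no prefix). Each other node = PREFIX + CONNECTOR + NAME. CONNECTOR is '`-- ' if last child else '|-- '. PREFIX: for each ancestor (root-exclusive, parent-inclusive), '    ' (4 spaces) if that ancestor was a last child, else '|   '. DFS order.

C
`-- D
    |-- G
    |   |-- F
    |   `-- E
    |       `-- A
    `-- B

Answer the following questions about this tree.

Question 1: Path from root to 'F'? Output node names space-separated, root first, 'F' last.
Walk down from root: C -> D -> G -> F

Answer: C D G F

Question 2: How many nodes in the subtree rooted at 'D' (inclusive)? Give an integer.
Subtree rooted at D contains: A, B, D, E, F, G
Count = 6

Answer: 6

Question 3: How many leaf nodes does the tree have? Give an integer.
Answer: 3

Derivation:
Leaves (nodes with no children): A, B, F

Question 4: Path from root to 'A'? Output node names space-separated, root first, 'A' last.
Answer: C D G E A

Derivation:
Walk down from root: C -> D -> G -> E -> A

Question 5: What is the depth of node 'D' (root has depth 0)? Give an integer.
Answer: 1

Derivation:
Path from root to D: C -> D
Depth = number of edges = 1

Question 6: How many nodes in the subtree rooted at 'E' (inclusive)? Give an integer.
Answer: 2

Derivation:
Subtree rooted at E contains: A, E
Count = 2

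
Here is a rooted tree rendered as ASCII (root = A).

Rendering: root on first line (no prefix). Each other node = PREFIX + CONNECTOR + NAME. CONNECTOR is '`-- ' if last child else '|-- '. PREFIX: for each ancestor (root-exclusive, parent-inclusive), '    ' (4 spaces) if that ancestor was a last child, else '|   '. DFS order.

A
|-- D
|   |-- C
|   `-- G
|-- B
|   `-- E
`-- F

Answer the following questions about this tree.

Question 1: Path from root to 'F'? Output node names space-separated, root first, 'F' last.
Walk down from root: A -> F

Answer: A F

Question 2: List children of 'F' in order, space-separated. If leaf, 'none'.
Node F's children (from adjacency): (leaf)

Answer: none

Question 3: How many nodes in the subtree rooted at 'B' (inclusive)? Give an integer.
Subtree rooted at B contains: B, E
Count = 2

Answer: 2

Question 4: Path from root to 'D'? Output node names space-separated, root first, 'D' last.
Walk down from root: A -> D

Answer: A D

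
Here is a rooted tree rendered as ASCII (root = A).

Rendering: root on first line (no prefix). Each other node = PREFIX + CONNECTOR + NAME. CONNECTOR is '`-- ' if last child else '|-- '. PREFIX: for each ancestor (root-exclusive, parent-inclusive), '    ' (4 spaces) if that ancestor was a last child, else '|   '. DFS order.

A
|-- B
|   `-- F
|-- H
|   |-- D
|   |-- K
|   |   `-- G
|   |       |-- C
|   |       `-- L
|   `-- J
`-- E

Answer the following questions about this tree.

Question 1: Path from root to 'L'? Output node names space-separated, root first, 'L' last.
Walk down from root: A -> H -> K -> G -> L

Answer: A H K G L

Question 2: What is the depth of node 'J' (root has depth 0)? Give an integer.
Path from root to J: A -> H -> J
Depth = number of edges = 2

Answer: 2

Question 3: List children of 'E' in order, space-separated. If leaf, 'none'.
Node E's children (from adjacency): (leaf)

Answer: none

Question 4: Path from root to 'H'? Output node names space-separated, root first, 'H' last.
Answer: A H

Derivation:
Walk down from root: A -> H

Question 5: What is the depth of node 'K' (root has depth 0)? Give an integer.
Path from root to K: A -> H -> K
Depth = number of edges = 2

Answer: 2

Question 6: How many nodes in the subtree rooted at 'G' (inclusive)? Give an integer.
Subtree rooted at G contains: C, G, L
Count = 3

Answer: 3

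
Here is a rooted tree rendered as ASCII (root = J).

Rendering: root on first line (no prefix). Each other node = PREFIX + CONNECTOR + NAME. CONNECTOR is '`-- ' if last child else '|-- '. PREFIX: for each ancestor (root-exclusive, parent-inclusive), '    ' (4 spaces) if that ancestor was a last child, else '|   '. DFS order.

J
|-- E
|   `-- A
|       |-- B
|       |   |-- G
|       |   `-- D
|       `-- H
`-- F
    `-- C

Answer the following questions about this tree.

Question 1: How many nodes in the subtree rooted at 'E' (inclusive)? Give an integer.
Answer: 6

Derivation:
Subtree rooted at E contains: A, B, D, E, G, H
Count = 6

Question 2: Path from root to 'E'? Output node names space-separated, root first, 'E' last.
Answer: J E

Derivation:
Walk down from root: J -> E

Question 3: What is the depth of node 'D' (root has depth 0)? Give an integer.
Path from root to D: J -> E -> A -> B -> D
Depth = number of edges = 4

Answer: 4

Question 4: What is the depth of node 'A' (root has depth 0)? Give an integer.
Path from root to A: J -> E -> A
Depth = number of edges = 2

Answer: 2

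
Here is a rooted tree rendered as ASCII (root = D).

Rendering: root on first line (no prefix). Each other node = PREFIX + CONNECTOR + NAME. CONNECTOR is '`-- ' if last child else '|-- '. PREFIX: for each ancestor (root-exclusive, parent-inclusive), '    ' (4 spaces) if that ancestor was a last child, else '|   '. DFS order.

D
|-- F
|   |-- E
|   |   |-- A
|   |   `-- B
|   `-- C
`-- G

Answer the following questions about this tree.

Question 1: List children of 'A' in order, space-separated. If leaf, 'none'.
Node A's children (from adjacency): (leaf)

Answer: none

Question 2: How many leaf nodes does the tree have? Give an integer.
Answer: 4

Derivation:
Leaves (nodes with no children): A, B, C, G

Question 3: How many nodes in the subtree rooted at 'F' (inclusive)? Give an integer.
Answer: 5

Derivation:
Subtree rooted at F contains: A, B, C, E, F
Count = 5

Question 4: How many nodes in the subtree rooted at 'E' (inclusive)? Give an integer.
Subtree rooted at E contains: A, B, E
Count = 3

Answer: 3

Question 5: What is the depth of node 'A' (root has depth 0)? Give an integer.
Path from root to A: D -> F -> E -> A
Depth = number of edges = 3

Answer: 3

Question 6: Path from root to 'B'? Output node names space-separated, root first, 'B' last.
Walk down from root: D -> F -> E -> B

Answer: D F E B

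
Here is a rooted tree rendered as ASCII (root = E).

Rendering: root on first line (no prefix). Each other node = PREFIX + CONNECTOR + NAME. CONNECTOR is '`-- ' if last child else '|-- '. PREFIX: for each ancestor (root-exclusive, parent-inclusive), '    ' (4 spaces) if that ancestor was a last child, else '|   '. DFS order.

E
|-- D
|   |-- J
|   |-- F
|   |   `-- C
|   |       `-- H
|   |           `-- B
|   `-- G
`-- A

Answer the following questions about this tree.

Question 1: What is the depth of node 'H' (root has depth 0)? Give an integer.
Path from root to H: E -> D -> F -> C -> H
Depth = number of edges = 4

Answer: 4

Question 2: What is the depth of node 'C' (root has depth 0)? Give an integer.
Path from root to C: E -> D -> F -> C
Depth = number of edges = 3

Answer: 3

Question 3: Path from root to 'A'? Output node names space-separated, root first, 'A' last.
Answer: E A

Derivation:
Walk down from root: E -> A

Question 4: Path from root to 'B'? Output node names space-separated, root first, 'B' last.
Walk down from root: E -> D -> F -> C -> H -> B

Answer: E D F C H B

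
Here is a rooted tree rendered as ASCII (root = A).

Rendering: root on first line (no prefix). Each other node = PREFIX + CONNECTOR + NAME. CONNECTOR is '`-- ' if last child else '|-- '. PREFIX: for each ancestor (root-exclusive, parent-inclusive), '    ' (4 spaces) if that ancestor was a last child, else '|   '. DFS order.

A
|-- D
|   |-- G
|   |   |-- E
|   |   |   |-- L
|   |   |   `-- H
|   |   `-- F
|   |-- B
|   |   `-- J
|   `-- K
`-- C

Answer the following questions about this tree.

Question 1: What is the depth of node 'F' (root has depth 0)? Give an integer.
Path from root to F: A -> D -> G -> F
Depth = number of edges = 3

Answer: 3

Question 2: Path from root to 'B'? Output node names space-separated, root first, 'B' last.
Walk down from root: A -> D -> B

Answer: A D B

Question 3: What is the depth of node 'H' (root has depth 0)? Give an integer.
Path from root to H: A -> D -> G -> E -> H
Depth = number of edges = 4

Answer: 4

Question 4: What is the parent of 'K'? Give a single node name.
Answer: D

Derivation:
Scan adjacency: K appears as child of D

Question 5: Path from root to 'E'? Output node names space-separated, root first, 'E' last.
Answer: A D G E

Derivation:
Walk down from root: A -> D -> G -> E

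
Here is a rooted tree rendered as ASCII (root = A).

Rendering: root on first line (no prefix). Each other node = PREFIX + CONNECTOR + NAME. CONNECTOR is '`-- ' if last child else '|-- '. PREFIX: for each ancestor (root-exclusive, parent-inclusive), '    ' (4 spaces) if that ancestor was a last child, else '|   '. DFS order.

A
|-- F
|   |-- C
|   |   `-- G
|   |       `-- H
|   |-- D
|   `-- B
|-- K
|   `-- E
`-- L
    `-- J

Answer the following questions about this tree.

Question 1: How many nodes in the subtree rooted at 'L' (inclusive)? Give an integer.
Answer: 2

Derivation:
Subtree rooted at L contains: J, L
Count = 2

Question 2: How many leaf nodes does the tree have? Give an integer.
Answer: 5

Derivation:
Leaves (nodes with no children): B, D, E, H, J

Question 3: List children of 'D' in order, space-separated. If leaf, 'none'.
Node D's children (from adjacency): (leaf)

Answer: none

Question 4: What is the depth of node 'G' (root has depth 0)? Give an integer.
Answer: 3

Derivation:
Path from root to G: A -> F -> C -> G
Depth = number of edges = 3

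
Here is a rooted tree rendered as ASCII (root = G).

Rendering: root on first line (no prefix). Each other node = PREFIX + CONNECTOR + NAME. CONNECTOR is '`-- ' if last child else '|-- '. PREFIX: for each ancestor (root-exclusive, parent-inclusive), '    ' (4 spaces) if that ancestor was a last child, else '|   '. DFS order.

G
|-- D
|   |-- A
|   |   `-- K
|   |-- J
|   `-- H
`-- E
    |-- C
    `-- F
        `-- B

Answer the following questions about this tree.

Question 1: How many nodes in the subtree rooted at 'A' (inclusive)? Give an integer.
Answer: 2

Derivation:
Subtree rooted at A contains: A, K
Count = 2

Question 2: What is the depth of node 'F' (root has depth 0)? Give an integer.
Path from root to F: G -> E -> F
Depth = number of edges = 2

Answer: 2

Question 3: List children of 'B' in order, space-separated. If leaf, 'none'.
Answer: none

Derivation:
Node B's children (from adjacency): (leaf)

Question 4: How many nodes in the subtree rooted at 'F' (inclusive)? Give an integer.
Answer: 2

Derivation:
Subtree rooted at F contains: B, F
Count = 2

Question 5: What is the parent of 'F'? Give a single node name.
Scan adjacency: F appears as child of E

Answer: E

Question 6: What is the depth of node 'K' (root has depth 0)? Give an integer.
Answer: 3

Derivation:
Path from root to K: G -> D -> A -> K
Depth = number of edges = 3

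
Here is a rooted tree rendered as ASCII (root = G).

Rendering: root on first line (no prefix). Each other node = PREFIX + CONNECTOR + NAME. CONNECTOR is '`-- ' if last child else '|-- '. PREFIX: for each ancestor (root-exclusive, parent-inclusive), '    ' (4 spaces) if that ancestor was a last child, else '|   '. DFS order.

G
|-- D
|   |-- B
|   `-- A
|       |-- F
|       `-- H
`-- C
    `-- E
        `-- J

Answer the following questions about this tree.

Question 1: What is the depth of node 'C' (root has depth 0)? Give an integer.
Answer: 1

Derivation:
Path from root to C: G -> C
Depth = number of edges = 1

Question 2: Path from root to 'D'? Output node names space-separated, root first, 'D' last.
Walk down from root: G -> D

Answer: G D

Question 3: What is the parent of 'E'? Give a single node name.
Answer: C

Derivation:
Scan adjacency: E appears as child of C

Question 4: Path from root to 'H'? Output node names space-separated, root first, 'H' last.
Answer: G D A H

Derivation:
Walk down from root: G -> D -> A -> H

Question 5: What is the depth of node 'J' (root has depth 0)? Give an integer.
Answer: 3

Derivation:
Path from root to J: G -> C -> E -> J
Depth = number of edges = 3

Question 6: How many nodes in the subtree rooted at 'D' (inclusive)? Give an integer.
Answer: 5

Derivation:
Subtree rooted at D contains: A, B, D, F, H
Count = 5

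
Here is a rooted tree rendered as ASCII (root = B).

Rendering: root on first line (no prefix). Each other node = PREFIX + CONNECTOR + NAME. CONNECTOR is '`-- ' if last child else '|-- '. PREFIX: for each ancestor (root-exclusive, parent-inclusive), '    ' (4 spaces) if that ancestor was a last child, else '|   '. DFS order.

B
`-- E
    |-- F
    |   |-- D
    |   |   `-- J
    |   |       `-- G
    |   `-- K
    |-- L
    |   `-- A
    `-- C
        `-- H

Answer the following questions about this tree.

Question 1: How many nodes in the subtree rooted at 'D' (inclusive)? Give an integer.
Subtree rooted at D contains: D, G, J
Count = 3

Answer: 3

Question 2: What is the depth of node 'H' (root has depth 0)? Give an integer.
Answer: 3

Derivation:
Path from root to H: B -> E -> C -> H
Depth = number of edges = 3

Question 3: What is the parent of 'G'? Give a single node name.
Scan adjacency: G appears as child of J

Answer: J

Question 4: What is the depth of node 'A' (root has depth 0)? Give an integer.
Answer: 3

Derivation:
Path from root to A: B -> E -> L -> A
Depth = number of edges = 3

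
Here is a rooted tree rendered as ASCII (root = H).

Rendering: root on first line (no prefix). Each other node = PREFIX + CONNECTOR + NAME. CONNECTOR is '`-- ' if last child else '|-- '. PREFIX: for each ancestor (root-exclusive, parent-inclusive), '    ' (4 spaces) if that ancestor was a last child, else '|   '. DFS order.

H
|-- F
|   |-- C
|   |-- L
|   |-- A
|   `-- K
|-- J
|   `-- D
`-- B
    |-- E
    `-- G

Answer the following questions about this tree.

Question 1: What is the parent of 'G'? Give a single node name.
Answer: B

Derivation:
Scan adjacency: G appears as child of B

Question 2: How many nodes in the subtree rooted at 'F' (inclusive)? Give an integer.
Subtree rooted at F contains: A, C, F, K, L
Count = 5

Answer: 5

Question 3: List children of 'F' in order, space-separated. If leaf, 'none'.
Answer: C L A K

Derivation:
Node F's children (from adjacency): C, L, A, K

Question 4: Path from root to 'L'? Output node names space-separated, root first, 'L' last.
Walk down from root: H -> F -> L

Answer: H F L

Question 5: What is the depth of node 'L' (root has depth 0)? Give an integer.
Path from root to L: H -> F -> L
Depth = number of edges = 2

Answer: 2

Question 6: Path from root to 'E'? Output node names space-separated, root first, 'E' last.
Answer: H B E

Derivation:
Walk down from root: H -> B -> E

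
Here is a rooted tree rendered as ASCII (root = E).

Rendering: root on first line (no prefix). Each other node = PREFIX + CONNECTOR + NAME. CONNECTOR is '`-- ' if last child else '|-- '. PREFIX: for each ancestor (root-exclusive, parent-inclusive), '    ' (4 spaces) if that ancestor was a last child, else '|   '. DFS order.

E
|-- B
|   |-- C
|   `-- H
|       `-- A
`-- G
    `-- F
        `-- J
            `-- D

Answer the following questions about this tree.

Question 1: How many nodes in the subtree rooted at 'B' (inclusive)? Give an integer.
Answer: 4

Derivation:
Subtree rooted at B contains: A, B, C, H
Count = 4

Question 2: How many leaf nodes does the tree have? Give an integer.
Leaves (nodes with no children): A, C, D

Answer: 3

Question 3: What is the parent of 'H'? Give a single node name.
Answer: B

Derivation:
Scan adjacency: H appears as child of B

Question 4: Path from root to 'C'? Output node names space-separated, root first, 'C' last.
Walk down from root: E -> B -> C

Answer: E B C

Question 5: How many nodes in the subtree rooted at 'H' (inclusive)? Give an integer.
Subtree rooted at H contains: A, H
Count = 2

Answer: 2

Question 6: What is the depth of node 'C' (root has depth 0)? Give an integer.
Path from root to C: E -> B -> C
Depth = number of edges = 2

Answer: 2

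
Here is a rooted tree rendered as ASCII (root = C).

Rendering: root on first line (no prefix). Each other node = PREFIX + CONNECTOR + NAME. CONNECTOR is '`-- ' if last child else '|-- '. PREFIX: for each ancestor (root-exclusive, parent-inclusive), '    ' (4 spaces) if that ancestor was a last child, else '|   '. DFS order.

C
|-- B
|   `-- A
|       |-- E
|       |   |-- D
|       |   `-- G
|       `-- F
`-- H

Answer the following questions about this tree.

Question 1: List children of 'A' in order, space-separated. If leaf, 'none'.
Node A's children (from adjacency): E, F

Answer: E F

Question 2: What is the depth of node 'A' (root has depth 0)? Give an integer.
Path from root to A: C -> B -> A
Depth = number of edges = 2

Answer: 2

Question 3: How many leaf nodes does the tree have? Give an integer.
Leaves (nodes with no children): D, F, G, H

Answer: 4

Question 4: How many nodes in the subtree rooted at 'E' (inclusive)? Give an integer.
Answer: 3

Derivation:
Subtree rooted at E contains: D, E, G
Count = 3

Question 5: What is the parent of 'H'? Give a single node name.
Scan adjacency: H appears as child of C

Answer: C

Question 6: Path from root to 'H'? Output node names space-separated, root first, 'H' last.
Walk down from root: C -> H

Answer: C H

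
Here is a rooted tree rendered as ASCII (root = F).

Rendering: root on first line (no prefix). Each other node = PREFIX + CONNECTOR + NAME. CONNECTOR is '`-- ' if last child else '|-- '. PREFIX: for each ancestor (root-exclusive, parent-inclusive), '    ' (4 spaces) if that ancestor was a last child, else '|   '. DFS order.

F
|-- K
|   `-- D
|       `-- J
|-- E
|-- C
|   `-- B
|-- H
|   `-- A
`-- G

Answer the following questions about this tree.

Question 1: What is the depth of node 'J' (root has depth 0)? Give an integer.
Answer: 3

Derivation:
Path from root to J: F -> K -> D -> J
Depth = number of edges = 3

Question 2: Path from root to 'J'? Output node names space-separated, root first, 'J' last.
Walk down from root: F -> K -> D -> J

Answer: F K D J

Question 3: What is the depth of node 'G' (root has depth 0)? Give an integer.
Path from root to G: F -> G
Depth = number of edges = 1

Answer: 1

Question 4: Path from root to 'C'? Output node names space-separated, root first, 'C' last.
Answer: F C

Derivation:
Walk down from root: F -> C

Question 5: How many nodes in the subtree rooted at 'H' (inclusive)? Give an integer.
Subtree rooted at H contains: A, H
Count = 2

Answer: 2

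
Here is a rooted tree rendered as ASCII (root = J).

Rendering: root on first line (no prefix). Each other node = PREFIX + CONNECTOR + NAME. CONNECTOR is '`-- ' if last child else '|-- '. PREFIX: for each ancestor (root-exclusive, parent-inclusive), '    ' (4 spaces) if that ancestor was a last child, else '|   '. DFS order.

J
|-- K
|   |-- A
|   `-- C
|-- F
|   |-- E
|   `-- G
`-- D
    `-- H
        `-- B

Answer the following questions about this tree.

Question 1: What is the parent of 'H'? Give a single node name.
Answer: D

Derivation:
Scan adjacency: H appears as child of D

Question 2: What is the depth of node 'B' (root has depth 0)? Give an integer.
Answer: 3

Derivation:
Path from root to B: J -> D -> H -> B
Depth = number of edges = 3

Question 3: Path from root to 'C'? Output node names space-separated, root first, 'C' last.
Answer: J K C

Derivation:
Walk down from root: J -> K -> C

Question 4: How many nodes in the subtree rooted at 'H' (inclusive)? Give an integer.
Answer: 2

Derivation:
Subtree rooted at H contains: B, H
Count = 2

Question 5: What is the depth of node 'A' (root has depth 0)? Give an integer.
Answer: 2

Derivation:
Path from root to A: J -> K -> A
Depth = number of edges = 2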